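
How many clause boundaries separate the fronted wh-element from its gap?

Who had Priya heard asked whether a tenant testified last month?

1

"who" is extracted from the subject of "asked".
Boundaries crossed, outermost first: [Ø] — 1 in total.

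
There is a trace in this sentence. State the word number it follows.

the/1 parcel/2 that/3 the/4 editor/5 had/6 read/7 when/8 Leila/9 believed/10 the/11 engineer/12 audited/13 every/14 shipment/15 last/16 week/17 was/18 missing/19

7

The displaced element is "the parcel" (word 2).
It functions as the direct object of "read", so the gap sits immediately after word 7 ("read").
Base order: The editor had read the parcel when Leila believed the engineer audited every shipment last week.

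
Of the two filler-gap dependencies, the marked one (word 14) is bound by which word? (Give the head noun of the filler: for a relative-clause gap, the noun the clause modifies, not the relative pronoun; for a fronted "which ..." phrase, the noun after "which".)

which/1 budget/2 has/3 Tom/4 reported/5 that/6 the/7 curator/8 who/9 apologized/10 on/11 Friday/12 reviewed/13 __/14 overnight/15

2

The marked gap is the direct object of "reviewed".
Its filler is the fronted wh-phrase "which budget", at word 2.
(The other dependency links word 8 to a gap after word 9.)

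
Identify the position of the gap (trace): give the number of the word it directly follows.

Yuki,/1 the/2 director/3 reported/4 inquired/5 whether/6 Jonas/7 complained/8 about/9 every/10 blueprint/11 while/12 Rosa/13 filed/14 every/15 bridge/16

The displaced element is "Yuki" (word 1).
It is linked across 1 clause boundary (Ø).
It functions as the subject of "inquired", so the gap sits immediately after word 4 ("reported").
Base order: The director reported that Yuki inquired whether Jonas complained about every blueprint while Rosa filed every bridge.

4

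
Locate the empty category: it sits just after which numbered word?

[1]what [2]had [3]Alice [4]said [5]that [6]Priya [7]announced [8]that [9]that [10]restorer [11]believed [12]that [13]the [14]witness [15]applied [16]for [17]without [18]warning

16

The displaced element is "what" (word 1).
It is linked across 3 clause boundaries (that → that → that).
It functions as the object of the preposition "for" of "applied", so the gap sits immediately after word 16 ("for").
Base order: Alice had said that Priya announced that that restorer believed that the witness applied for what without warning.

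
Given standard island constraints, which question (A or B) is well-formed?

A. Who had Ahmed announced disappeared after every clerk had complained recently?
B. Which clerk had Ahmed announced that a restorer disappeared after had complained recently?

A

In B, the wh-phrase is extracted from inside an adjunct island (introduced by "after"), which blocks movement.
In A, the extraction path crosses only that-complement boundaries, which are transparent.
So A is grammatical.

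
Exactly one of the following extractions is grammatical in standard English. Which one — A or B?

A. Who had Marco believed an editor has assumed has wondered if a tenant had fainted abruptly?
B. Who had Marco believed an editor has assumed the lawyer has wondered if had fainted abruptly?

In B, the wh-phrase is extracted from inside a wh-island (introduced by "if"), which blocks movement.
In A, the extraction path crosses only that-complement boundaries, which are transparent.
So A is grammatical.

A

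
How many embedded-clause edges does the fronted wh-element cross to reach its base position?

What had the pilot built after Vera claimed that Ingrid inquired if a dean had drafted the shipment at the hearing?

"what" originates inside the matrix clause — no clause boundary is crossed.

0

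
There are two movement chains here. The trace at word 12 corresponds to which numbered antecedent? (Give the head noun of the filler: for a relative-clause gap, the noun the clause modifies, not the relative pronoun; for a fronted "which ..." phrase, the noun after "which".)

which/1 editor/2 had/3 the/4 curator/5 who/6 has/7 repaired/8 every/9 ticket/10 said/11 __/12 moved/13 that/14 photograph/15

2

The marked gap is the subject of "moved".
Its filler is the fronted wh-phrase "which editor", at word 2.
(The other dependency links word 5 to a gap after word 6.)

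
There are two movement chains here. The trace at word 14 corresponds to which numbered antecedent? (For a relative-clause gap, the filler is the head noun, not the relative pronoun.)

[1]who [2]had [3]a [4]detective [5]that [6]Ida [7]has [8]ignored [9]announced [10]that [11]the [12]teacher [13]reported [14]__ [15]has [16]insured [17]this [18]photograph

The marked gap is the subject of "insured".
Its filler is the fronted wh-phrase "who", at word 1.
(The other dependency links word 4 to a gap after word 8.)

1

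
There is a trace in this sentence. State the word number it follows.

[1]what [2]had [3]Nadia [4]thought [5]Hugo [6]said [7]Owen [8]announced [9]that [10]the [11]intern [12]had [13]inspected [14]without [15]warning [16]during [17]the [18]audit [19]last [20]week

The displaced element is "what" (word 1).
It is linked across 3 clause boundaries (Ø → Ø → that).
It functions as the direct object of "inspected", so the gap sits immediately after word 13 ("inspected").
Base order: Nadia had thought Hugo said Owen announced that the intern had inspected what without warning during the audit last week.

13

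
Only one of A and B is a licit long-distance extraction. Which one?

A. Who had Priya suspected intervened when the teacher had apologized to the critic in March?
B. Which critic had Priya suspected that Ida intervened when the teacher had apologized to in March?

A

In B, the wh-phrase is extracted from inside an adjunct island (introduced by "when"), which blocks movement.
In A, the extraction path crosses only that-complement boundaries, which are transparent.
So A is grammatical.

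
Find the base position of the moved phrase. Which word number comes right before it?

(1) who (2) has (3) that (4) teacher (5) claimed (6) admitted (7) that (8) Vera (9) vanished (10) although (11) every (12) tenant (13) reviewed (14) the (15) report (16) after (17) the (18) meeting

The displaced element is "who" (word 1).
It is linked across 1 clause boundary (Ø).
It functions as the subject of "admitted", so the gap sits immediately after word 5 ("claimed").
Base order: That teacher has claimed that who admitted that Vera vanished although every tenant reviewed the report after the meeting.

5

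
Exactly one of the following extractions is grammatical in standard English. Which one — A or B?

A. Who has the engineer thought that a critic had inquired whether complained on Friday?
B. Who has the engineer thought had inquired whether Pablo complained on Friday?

B

In A, the wh-phrase is extracted from inside a wh-island (introduced by "whether"), which blocks movement.
In B, the extraction path crosses only that-complement boundaries, which are transparent.
So B is grammatical.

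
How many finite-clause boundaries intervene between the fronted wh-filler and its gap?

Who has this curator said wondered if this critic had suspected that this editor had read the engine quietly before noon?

1

"who" is extracted from the subject of "wondered".
Boundaries crossed, outermost first: [Ø] — 1 in total.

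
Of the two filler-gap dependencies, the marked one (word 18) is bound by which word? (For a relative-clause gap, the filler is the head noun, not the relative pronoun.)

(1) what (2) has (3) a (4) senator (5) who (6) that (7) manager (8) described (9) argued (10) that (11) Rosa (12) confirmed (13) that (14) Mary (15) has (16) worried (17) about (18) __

1

The marked gap is the object of the preposition "about" of "worried".
Its filler is the fronted wh-phrase "what", at word 1.
(The other dependency links word 4 to a gap after word 8.)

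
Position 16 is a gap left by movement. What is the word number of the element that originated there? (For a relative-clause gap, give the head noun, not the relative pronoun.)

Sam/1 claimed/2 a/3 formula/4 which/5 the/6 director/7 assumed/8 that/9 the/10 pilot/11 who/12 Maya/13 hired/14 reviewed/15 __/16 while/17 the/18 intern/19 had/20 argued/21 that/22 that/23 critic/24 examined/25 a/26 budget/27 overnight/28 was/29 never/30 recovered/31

The gap at 16 is the object of "reviewed", inside a relative clause.
The relative pronoun is "which" (word 5); it is bound by the head noun immediately before it.
Its filler is the head noun "formula", at word 4.

4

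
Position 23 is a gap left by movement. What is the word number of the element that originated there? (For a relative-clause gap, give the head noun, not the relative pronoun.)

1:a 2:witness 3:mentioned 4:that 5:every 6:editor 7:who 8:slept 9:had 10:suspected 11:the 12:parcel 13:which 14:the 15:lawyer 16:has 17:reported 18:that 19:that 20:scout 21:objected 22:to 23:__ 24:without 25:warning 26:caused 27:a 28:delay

The gap at 23 is the prepositional object of "objected", inside a relative clause.
The relative pronoun is "which" (word 13); it is bound by the head noun immediately before it.
Its filler is the head noun "parcel", at word 12.

12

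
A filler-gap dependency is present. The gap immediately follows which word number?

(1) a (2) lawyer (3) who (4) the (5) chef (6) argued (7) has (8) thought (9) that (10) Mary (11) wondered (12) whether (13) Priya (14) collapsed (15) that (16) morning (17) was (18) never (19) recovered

6

The displaced element is "a lawyer" (word 2).
It is linked across 1 clause boundary (Ø).
It functions as the subject of "thought", so the gap sits immediately after word 6 ("argued").
Base order: The chef argued that a lawyer has thought that Mary wondered whether Priya collapsed that morning.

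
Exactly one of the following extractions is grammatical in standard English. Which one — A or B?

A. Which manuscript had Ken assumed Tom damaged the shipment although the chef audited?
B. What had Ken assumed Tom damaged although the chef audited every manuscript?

B

In A, the wh-phrase is extracted from inside an adjunct island (introduced by "although"), which blocks movement.
In B, the extraction path crosses only that-complement boundaries, which are transparent.
So B is grammatical.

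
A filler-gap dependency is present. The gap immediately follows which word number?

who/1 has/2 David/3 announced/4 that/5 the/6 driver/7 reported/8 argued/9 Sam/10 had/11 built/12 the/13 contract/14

8

The displaced element is "who" (word 1).
It is linked across 2 clause boundaries (that → Ø).
It functions as the subject of "argued", so the gap sits immediately after word 8 ("reported").
Base order: David has announced that the driver reported that who argued Sam had built the contract.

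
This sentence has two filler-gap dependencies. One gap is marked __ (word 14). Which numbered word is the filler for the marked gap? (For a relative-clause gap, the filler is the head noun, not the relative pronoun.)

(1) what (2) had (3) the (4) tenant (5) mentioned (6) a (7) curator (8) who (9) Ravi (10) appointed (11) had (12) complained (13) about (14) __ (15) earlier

The marked gap is the object of the preposition "about" of "complained".
Its filler is the fronted wh-phrase "what", at word 1.
(The other dependency links word 7 to a gap after word 10.)

1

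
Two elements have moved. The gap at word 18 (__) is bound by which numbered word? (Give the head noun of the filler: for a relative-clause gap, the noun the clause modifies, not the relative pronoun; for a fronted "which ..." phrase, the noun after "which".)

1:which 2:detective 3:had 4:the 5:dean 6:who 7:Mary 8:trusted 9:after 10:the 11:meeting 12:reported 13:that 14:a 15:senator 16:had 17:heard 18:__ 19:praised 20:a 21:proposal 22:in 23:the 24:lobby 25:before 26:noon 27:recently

2

The marked gap is the subject of "praised".
Its filler is the fronted wh-phrase "which detective", at word 2.
(The other dependency links word 5 to a gap after word 8.)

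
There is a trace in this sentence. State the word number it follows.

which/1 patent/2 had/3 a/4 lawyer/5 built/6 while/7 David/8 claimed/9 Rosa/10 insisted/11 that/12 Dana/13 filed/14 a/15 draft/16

The displaced element is "which patent" (word 2).
It functions as the direct object of "built", so the gap sits immediately after word 6 ("built").
Base order: A lawyer had built which patent while David claimed Rosa insisted that Dana filed a draft.

6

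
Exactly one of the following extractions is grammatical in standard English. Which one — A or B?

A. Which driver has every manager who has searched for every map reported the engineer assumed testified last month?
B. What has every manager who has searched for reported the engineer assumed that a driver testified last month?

In B, the wh-phrase is extracted from inside a complex-NP island (relative clause) (introduced by "who"), which blocks movement.
In A, the extraction path crosses only that-complement boundaries, which are transparent.
So A is grammatical.

A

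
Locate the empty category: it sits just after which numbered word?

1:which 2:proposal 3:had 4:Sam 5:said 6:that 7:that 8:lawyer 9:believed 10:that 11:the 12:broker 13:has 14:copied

14

The displaced element is "which proposal" (word 2).
It is linked across 2 clause boundaries (that → that).
It functions as the direct object of "copied", so the gap sits immediately after word 14 ("copied").
Base order: Sam had said that that lawyer believed that the broker has copied which proposal.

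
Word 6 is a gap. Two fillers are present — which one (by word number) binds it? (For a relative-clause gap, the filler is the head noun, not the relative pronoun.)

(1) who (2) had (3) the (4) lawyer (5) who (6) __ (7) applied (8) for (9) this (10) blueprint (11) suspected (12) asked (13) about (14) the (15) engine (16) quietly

The marked gap is inside the relative clause, the subject of "applied".
Its filler is the head noun "lawyer" (via "who"), at word 4.
(The other dependency links word 1 to a gap after word 11.)

4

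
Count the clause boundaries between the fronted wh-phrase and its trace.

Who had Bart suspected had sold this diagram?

"who" is extracted from the subject of "sold".
Boundaries crossed, outermost first: [Ø] — 1 in total.

1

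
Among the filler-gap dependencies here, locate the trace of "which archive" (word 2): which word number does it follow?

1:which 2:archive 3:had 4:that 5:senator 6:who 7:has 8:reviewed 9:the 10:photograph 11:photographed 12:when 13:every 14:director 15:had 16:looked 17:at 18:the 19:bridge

The displaced element is "which archive" (word 2).
It functions as the direct object of "photographed", so the gap sits immediately after word 11 ("photographed").
Base order: That senator who has reviewed the photograph had photographed which archive when every director had looked at the bridge.

11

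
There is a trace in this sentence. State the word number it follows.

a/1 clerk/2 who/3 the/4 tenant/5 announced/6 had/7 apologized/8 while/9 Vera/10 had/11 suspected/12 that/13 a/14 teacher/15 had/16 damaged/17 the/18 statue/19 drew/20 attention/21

The displaced element is "a clerk" (word 2).
It is linked across 1 clause boundary (Ø).
It functions as the subject of "apologized", so the gap sits immediately after word 6 ("announced").
Base order: The tenant announced that a clerk had apologized while Vera had suspected that a teacher had damaged the statue.

6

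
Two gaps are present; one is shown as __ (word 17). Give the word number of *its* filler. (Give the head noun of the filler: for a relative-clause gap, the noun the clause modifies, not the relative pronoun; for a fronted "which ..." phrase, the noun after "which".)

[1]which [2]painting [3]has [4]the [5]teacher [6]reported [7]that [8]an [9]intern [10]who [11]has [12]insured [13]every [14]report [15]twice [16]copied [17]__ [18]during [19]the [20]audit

2

The marked gap is the direct object of "copied".
Its filler is the fronted wh-phrase "which painting", at word 2.
(The other dependency links word 9 to a gap after word 10.)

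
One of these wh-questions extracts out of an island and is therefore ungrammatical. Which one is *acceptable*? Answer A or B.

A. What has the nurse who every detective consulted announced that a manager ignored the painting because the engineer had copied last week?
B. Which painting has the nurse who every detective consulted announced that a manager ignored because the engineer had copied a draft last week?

B

In A, the wh-phrase is extracted from inside an adjunct island (introduced by "because"), which blocks movement.
In B, the extraction path crosses only that-complement boundaries, which are transparent.
So B is grammatical.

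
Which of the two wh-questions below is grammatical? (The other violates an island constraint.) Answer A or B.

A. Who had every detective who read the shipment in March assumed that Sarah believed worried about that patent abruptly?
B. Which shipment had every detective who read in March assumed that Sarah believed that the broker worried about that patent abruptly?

A

In B, the wh-phrase is extracted from inside a complex-NP island (relative clause) (introduced by "who"), which blocks movement.
In A, the extraction path crosses only that-complement boundaries, which are transparent.
So A is grammatical.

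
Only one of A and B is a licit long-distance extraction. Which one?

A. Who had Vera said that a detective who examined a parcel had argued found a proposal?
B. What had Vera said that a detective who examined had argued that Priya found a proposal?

A

In B, the wh-phrase is extracted from inside a complex-NP island (relative clause) (introduced by "who"), which blocks movement.
In A, the extraction path crosses only that-complement boundaries, which are transparent.
So A is grammatical.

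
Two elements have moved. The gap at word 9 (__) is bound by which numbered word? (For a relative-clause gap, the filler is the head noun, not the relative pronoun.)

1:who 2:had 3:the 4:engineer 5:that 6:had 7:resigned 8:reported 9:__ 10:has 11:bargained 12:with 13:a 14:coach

1

The marked gap is the subject of "bargained".
Its filler is the fronted wh-phrase "who", at word 1.
(The other dependency links word 4 to a gap after word 5.)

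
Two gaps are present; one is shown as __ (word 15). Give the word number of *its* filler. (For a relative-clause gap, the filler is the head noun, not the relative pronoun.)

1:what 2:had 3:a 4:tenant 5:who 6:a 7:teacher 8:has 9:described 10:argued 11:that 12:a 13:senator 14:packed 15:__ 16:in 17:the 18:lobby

The marked gap is the direct object of "packed".
Its filler is the fronted wh-phrase "what", at word 1.
(The other dependency links word 4 to a gap after word 9.)

1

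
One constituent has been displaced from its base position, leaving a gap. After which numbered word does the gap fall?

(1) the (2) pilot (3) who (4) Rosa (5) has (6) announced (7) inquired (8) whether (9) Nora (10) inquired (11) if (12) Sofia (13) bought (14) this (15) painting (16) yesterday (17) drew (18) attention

6

The displaced element is "the pilot" (word 2).
It is linked across 1 clause boundary (Ø).
It functions as the subject of "inquired", so the gap sits immediately after word 6 ("announced").
Base order: Rosa has announced that the pilot inquired whether Nora inquired if Sofia bought this painting yesterday.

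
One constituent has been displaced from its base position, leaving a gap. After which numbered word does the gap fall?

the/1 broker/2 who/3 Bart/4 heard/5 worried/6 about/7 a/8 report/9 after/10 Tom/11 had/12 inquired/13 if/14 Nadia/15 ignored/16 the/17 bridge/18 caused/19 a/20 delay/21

5

The displaced element is "the broker" (word 2).
It is linked across 1 clause boundary (Ø).
It functions as the subject of "worried", so the gap sits immediately after word 5 ("heard").
Base order: Bart heard the broker worried about a report after Tom had inquired if Nadia ignored the bridge.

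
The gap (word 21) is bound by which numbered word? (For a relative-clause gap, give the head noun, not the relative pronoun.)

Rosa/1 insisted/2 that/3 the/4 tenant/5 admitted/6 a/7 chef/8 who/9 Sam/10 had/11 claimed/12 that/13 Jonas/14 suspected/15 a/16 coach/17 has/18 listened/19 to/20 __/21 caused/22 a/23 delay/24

The gap at 21 is the prepositional object of "listened", inside a relative clause.
The relative pronoun is "who" (word 9); it is bound by the head noun immediately before it.
Its filler is the head noun "chef", at word 8.

8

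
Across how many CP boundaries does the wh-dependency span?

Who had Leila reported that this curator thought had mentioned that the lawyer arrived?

"who" is extracted from the subject of "mentioned".
Boundaries crossed, outermost first: [that], [Ø] — 2 in total.

2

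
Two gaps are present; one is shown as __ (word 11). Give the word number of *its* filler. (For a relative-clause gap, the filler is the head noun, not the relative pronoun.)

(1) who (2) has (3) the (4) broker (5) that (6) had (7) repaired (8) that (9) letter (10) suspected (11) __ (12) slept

The marked gap is the subject of "slept".
Its filler is the fronted wh-phrase "who", at word 1.
(The other dependency links word 4 to a gap after word 5.)

1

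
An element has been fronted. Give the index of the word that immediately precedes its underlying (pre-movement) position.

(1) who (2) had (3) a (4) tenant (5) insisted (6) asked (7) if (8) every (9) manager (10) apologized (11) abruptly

5

The displaced element is "who" (word 1).
It is linked across 1 clause boundary (Ø).
It functions as the subject of "asked", so the gap sits immediately after word 5 ("insisted").
Base order: A tenant had insisted that who asked if every manager apologized abruptly.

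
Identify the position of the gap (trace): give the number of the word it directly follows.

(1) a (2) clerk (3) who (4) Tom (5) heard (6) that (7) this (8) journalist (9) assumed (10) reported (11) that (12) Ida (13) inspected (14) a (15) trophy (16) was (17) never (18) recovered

The displaced element is "a clerk" (word 2).
It is linked across 2 clause boundaries (that → Ø).
It functions as the subject of "reported", so the gap sits immediately after word 9 ("assumed").
Base order: Tom heard that this journalist assumed that a clerk reported that Ida inspected a trophy.

9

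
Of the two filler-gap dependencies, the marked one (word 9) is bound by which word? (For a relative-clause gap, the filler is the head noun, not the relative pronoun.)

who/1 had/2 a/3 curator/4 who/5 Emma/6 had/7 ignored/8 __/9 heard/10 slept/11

The marked gap is inside the relative clause, the direct object of "ignored".
Its filler is the head noun "curator" (via "who"), at word 4.
(The other dependency links word 1 to a gap after word 10.)

4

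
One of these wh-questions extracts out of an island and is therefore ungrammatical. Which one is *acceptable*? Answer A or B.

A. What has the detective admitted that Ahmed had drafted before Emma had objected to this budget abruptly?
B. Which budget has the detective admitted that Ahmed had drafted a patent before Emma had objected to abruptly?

In B, the wh-phrase is extracted from inside an adjunct island (introduced by "before"), which blocks movement.
In A, the extraction path crosses only that-complement boundaries, which are transparent.
So A is grammatical.

A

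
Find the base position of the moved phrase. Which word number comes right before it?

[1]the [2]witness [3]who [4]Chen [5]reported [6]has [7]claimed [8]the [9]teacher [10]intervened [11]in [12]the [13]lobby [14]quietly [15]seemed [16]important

5

The displaced element is "the witness" (word 2).
It is linked across 1 clause boundary (Ø).
It functions as the subject of "claimed", so the gap sits immediately after word 5 ("reported").
Base order: Chen reported that the witness has claimed the teacher intervened in the lobby quietly.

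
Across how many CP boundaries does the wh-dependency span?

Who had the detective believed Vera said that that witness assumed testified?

3

"who" is extracted from the subject of "testified".
Boundaries crossed, outermost first: [Ø], [that], [Ø] — 3 in total.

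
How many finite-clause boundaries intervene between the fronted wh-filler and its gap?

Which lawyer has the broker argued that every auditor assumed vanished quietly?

"which lawyer" is extracted from the subject of "vanished".
Boundaries crossed, outermost first: [that], [Ø] — 2 in total.

2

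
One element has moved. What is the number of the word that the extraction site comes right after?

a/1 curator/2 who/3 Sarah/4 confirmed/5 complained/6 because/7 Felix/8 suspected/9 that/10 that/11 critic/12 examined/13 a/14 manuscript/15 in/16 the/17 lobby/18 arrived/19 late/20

The displaced element is "a curator" (word 2).
It is linked across 1 clause boundary (Ø).
It functions as the subject of "complained", so the gap sits immediately after word 5 ("confirmed").
Base order: Sarah confirmed that a curator complained because Felix suspected that that critic examined a manuscript in the lobby.

5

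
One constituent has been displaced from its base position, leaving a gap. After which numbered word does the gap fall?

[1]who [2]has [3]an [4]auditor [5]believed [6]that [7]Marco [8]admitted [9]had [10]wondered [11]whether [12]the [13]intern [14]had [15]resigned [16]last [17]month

The displaced element is "who" (word 1).
It is linked across 2 clause boundaries (that → Ø).
It functions as the subject of "wondered", so the gap sits immediately after word 8 ("admitted").
Base order: An auditor has believed that Marco admitted that who had wondered whether the intern had resigned last month.

8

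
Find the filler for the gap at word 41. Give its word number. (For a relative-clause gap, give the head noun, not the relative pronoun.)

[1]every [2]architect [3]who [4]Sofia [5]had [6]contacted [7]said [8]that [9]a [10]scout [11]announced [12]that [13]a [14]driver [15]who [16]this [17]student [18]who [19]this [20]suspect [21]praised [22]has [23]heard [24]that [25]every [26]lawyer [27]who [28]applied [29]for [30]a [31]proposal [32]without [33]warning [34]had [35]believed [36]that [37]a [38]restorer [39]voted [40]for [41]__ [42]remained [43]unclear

The gap at 41 is the prepositional object of "voted", inside a relative clause.
The relative pronoun is "who" (word 15); it is bound by the head noun immediately before it.
Its filler is the head noun "driver", at word 14.

14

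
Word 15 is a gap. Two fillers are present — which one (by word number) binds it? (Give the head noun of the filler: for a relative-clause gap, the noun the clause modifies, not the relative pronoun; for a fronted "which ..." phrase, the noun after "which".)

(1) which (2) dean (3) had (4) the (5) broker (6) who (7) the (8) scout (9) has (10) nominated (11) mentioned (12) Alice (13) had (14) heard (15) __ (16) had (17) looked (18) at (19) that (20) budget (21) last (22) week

The marked gap is the subject of "looked".
Its filler is the fronted wh-phrase "which dean", at word 2.
(The other dependency links word 5 to a gap after word 10.)

2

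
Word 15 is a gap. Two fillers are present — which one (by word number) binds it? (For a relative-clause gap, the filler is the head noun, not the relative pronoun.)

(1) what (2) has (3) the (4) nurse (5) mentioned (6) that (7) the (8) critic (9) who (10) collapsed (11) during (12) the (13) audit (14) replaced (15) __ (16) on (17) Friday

The marked gap is the direct object of "replaced".
Its filler is the fronted wh-phrase "what", at word 1.
(The other dependency links word 8 to a gap after word 9.)

1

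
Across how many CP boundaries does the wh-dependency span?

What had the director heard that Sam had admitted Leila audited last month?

2

"what" is extracted from the object of "audited".
Boundaries crossed, outermost first: [that], [Ø] — 2 in total.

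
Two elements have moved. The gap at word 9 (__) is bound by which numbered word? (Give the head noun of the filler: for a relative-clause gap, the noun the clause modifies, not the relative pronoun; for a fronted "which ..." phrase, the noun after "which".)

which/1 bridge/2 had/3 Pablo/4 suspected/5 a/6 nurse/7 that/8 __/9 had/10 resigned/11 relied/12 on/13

7

The marked gap is inside the relative clause, the subject of "resigned".
Its filler is the head noun "nurse" (via "that"), at word 7.
(The other dependency links word 2 to a gap after word 13.)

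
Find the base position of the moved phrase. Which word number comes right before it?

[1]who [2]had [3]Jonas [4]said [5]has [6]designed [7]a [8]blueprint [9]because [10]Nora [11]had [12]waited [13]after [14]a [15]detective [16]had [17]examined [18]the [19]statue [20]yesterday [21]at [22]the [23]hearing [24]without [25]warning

The displaced element is "who" (word 1).
It is linked across 1 clause boundary (Ø).
It functions as the subject of "designed", so the gap sits immediately after word 4 ("said").
Base order: Jonas had said that who has designed a blueprint because Nora had waited after a detective had examined the statue yesterday at the hearing without warning.

4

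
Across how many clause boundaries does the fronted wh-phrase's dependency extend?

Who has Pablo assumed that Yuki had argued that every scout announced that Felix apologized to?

"who" is extracted from the PP object of "apologized".
Boundaries crossed, outermost first: [that], [that], [that] — 3 in total.

3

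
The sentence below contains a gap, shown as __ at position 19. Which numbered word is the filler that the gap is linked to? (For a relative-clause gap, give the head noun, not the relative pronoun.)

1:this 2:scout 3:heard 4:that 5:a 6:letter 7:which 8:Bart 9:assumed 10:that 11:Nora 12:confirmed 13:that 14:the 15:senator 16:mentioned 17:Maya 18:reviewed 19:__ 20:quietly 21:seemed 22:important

The gap at 19 is the object of "reviewed", inside a relative clause.
The relative pronoun is "which" (word 7); it is bound by the head noun immediately before it.
Its filler is the head noun "letter", at word 6.

6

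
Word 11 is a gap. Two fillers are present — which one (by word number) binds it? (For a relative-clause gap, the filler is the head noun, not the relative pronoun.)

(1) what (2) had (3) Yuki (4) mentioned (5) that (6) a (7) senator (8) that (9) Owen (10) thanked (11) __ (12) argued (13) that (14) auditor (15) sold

7

The marked gap is inside the relative clause, the direct object of "thanked".
Its filler is the head noun "senator" (via "that"), at word 7.
(The other dependency links word 1 to a gap after word 15.)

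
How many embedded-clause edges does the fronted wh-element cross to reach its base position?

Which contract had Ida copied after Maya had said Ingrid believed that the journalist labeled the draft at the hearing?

0

"which contract" originates inside the matrix clause — no clause boundary is crossed.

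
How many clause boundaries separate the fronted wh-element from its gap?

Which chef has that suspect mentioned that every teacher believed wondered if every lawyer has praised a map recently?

"which chef" is extracted from the subject of "wondered".
Boundaries crossed, outermost first: [that], [Ø] — 2 in total.

2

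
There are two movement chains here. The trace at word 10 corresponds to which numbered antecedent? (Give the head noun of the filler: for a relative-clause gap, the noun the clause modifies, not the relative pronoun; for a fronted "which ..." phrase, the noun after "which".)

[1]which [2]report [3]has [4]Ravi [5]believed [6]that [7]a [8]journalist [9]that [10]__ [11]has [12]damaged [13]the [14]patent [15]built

The marked gap is inside the relative clause, the subject of "damaged".
Its filler is the head noun "journalist" (via "that"), at word 8.
(The other dependency links word 2 to a gap after word 15.)

8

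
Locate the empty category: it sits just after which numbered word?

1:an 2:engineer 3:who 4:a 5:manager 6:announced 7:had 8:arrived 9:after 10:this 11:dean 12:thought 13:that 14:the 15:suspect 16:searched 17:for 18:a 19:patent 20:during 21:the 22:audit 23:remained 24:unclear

6

The displaced element is "an engineer" (word 2).
It is linked across 1 clause boundary (Ø).
It functions as the subject of "arrived", so the gap sits immediately after word 6 ("announced").
Base order: A manager announced that an engineer had arrived after this dean thought that the suspect searched for a patent during the audit.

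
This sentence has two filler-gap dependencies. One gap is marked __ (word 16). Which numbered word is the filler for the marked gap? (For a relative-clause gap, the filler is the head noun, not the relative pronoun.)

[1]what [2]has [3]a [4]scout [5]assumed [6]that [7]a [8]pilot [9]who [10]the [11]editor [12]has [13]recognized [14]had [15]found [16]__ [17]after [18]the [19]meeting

The marked gap is the direct object of "found".
Its filler is the fronted wh-phrase "what", at word 1.
(The other dependency links word 8 to a gap after word 13.)

1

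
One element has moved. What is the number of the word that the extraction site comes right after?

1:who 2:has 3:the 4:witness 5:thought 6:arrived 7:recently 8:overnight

5

The displaced element is "who" (word 1).
It is linked across 1 clause boundary (Ø).
It functions as the subject of "arrived", so the gap sits immediately after word 5 ("thought").
Base order: The witness has thought that who arrived recently overnight.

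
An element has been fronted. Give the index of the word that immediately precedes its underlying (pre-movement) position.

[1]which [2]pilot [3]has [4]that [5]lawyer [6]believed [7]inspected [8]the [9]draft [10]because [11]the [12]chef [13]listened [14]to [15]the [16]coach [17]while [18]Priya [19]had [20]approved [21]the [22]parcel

6

The displaced element is "which pilot" (word 2).
It is linked across 1 clause boundary (Ø).
It functions as the subject of "inspected", so the gap sits immediately after word 6 ("believed").
Base order: That lawyer has believed which pilot inspected the draft because the chef listened to the coach while Priya had approved the parcel.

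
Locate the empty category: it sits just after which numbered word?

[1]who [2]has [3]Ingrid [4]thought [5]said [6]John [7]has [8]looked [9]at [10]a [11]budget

4

The displaced element is "who" (word 1).
It is linked across 1 clause boundary (Ø).
It functions as the subject of "said", so the gap sits immediately after word 4 ("thought").
Base order: Ingrid has thought that who said John has looked at a budget.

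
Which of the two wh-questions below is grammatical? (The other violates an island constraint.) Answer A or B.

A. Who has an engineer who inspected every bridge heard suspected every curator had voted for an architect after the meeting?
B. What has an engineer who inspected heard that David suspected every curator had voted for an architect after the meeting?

In B, the wh-phrase is extracted from inside a complex-NP island (relative clause) (introduced by "who"), which blocks movement.
In A, the extraction path crosses only that-complement boundaries, which are transparent.
So A is grammatical.

A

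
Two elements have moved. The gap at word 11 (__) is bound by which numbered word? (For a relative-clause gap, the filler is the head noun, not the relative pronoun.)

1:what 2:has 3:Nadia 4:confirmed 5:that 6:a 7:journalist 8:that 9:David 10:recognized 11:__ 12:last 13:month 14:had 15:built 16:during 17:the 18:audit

7

The marked gap is inside the relative clause, the direct object of "recognized".
Its filler is the head noun "journalist" (via "that"), at word 7.
(The other dependency links word 1 to a gap after word 15.)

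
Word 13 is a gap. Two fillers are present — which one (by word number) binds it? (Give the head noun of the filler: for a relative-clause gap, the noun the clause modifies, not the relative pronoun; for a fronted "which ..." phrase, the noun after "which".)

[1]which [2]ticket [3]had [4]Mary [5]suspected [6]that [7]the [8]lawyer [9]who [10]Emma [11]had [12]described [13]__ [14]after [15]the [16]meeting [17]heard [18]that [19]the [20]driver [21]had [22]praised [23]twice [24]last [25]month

The marked gap is inside the relative clause, the direct object of "described".
Its filler is the head noun "lawyer" (via "who"), at word 8.
(The other dependency links word 2 to a gap after word 22.)

8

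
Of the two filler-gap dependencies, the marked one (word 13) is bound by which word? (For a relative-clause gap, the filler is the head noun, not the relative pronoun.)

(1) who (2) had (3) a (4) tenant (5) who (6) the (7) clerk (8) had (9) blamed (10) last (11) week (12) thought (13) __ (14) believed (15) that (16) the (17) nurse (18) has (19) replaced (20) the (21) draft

1

The marked gap is the subject of "believed".
Its filler is the fronted wh-phrase "who", at word 1.
(The other dependency links word 4 to a gap after word 9.)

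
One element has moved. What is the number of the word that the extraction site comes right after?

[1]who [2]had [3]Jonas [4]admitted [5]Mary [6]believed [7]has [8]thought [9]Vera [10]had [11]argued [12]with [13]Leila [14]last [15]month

The displaced element is "who" (word 1).
It is linked across 2 clause boundaries (Ø → Ø).
It functions as the subject of "thought", so the gap sits immediately after word 6 ("believed").
Base order: Jonas had admitted Mary believed that who has thought Vera had argued with Leila last month.

6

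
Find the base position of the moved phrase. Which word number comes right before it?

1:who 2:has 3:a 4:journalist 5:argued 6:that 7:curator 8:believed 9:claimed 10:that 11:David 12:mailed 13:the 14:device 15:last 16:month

8

The displaced element is "who" (word 1).
It is linked across 2 clause boundaries (Ø → Ø).
It functions as the subject of "claimed", so the gap sits immediately after word 8 ("believed").
Base order: A journalist has argued that curator believed who claimed that David mailed the device last month.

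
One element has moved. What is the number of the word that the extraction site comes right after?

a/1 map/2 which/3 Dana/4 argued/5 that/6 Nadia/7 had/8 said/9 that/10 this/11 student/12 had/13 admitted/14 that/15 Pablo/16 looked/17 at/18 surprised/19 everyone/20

18

The displaced element is "a map" (word 2).
It is linked across 3 clause boundaries (that → that → that).
It functions as the object of the preposition "at" of "looked", so the gap sits immediately after word 18 ("at").
Base order: Dana argued that Nadia had said that this student had admitted that Pablo looked at a map.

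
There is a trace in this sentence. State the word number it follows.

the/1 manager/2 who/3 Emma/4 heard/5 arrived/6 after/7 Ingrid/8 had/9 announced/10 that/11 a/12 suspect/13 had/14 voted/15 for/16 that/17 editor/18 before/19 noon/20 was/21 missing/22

The displaced element is "the manager" (word 2).
It is linked across 1 clause boundary (Ø).
It functions as the subject of "arrived", so the gap sits immediately after word 5 ("heard").
Base order: Emma heard the manager arrived after Ingrid had announced that a suspect had voted for that editor before noon.

5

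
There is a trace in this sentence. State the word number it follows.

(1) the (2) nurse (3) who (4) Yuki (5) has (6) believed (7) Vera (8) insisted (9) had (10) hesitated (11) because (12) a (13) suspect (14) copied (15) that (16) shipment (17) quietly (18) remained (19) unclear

8

The displaced element is "the nurse" (word 2).
It is linked across 2 clause boundaries (Ø → Ø).
It functions as the subject of "hesitated", so the gap sits immediately after word 8 ("insisted").
Base order: Yuki has believed Vera insisted that the nurse had hesitated because a suspect copied that shipment quietly.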